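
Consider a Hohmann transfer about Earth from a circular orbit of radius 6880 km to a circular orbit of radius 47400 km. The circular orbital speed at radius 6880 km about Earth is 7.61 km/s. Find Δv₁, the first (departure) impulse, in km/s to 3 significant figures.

Δv₁ = 2.45 km/s

From the circular-orbit relation v² = μ/r at r = 6880 km: μ = v²r = (7.61)² × 6880 = 3.98435×10^5 km³/s².
Semi-major axis of the transfer orbit: a_t = (6880 + 47400)/2 = 27140 km.
Circular speed at r = 6880 km: v_c = √(μ/r) = 7.6100 km/s.
Transfer-orbit speed at the same r (vis-viva, a = a_t): v_t = √[μ(2/r − 1/a_t)] = 10.057 km/s.
Δv₁ = |v_t − v_c| = |10.057 − 7.6100| = 2.447 km/s.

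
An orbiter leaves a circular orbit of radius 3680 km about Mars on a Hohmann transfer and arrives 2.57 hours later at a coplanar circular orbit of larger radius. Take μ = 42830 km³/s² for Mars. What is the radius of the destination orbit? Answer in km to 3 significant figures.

r₂ = 10700 km

Transfer time t = 2.57 hours = 9252 s, and t = π√(a_t³/μ).
So a_t = (μ t²/π²)^(1/3) = (42830 × (9252)² / π²)^(1/3) = 7188.5 km.
Since a_t = (r₁ + r₂)/2, r₂ = 2a_t − r₁ = 2×7188.5 − 3680 = 10697 km.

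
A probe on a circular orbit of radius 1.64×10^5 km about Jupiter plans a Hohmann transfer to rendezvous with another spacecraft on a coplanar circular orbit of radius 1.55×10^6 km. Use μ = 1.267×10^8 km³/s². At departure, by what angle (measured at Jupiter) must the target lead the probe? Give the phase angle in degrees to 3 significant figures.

φ = 106°

The Hohmann ellipse has a_t = (r₁ + r₂)/2 = 8.570×10^5 km.
The half-period of the transfer ellipse is t = π√(a_t³/μ) = 2.2143×10^5 s.
Target angular speed ω₂ = √(μ/r₂³) = 5.8330×10^-6 rad/s.
Angle swept by the target during transfer: ω₂·t = 1.2916 rad = 74.00°.
Arrival is 180° from departure on the ellipse, so φ = 180° − 74.00° = 106°.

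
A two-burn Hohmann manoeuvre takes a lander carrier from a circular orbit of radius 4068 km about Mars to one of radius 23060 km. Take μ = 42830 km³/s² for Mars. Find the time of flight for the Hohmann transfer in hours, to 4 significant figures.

t = 6.661 hours

The Hohmann ellipse has a_t = (r₁ + r₂)/2 = 13564 km.
Transfer time t = π√(a_t³/μ) = π√((13564)³ / 42830) = 23980 s.
Converting: 23980 s ÷ 3600 s/hour = 6.661 hours.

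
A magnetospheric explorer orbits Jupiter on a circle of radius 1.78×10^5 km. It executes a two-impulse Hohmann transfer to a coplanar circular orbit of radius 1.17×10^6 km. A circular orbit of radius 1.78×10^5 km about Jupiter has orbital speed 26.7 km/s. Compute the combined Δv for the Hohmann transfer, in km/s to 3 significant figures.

From the circular-orbit relation v² = μ/r at r = 1.78×10^5 km: μ = v²r = (26.7)² × 1.78×10^5 = 1.26894×10^8 km³/s².
The Hohmann ellipse has a_t = (r₁ + r₂)/2 = 6.740×10^5 km.
Circular speed at r₁: v₁ = √(μ/r₁) = √(1.26894×10^8/1.780×10^5) = 26.700 km/s.
Transfer-orbit speed at r₁ (vis-viva equation): v_p = √[μ(2/r₁ − 1/a_t)] = 35.178 km/s.
First burn Δv₁ = |v_p − v₁| = 8.478 km/s.
At r₂, v₂ = √(μ/r₂) = 10.414 km/s.
Transfer-orbit speed at r₂: v_a = √[μ(2/r₂ − 1/a_t)] = 5.3519 km/s.
Second burn Δv₂ = |v₂ − v_a| = 5.062 km/s.
Δv = Δv₁ + Δv₂ = 8.478 + 5.062 = 13.54 km/s.

Δv = 13.5 km/s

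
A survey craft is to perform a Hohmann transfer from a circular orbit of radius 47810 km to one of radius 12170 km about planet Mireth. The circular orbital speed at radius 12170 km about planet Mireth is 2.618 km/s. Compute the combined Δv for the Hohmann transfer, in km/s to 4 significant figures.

From the circular-orbit relation v² = μ/r at r = 12170 km: μ = v²r = (2.618)² × 12170 = 83412.3 km³/s².
Transfer-ellipse semi-major axis a_t = (r₁ + r₂)/2 = (47810 + 12170)/2 = 29990 km.
At r₁ the circular-orbit speed is v₁ = √(μ/r₁) = 1.32086 km/s.
On the transfer ellipse at r₁, vis-viva gives v_a = √[μ(2/r₁ − 1/a_t)] = 0.841420 km/s.
First burn Δv₁ = |v_a − v₁| = 0.4794 km/s.
Circular speed at r₂: v₂ = √(μ/r₂) = 2.6180 km/s.
Transfer-orbit speed at r₂: v_p = √[μ(2/r₂ − 1/a_t)] = 3.3055 km/s.
Second burn Δv₂ = |v₂ − v_p| = 0.6875 km/s.
Total Δv = Δv₁ + Δv₂ = 1.167 km/s.

Δv = 1.167 km/s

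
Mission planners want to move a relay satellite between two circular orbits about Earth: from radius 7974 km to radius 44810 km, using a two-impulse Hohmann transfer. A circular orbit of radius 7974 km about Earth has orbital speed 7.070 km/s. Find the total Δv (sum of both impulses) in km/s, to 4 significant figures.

From the circular-orbit relation v² = μ/r at r = 7974 km: μ = v²r = (7.070)² × 7974 = 3.98580×10^5 km³/s².
The Hohmann ellipse has a_t = (r₁ + r₂)/2 = 26392 km.
Circular speed at r₁: v₁ = √(μ/r₁) = √(3.98580×10^5/7974) = 7.070 km/s.
Transfer-orbit speed at r₁ (vis-viva equation): v_p = √[μ(2/r₁ − 1/a_t)] = 9.212 km/s.
First burn Δv₁ = |v_p − v₁| = 2.142 km/s.
At r₂, v₂ = √(μ/r₂) = 2.982 km/s.
Transfer-orbit speed at r₂: v_a = √[μ(2/r₂ − 1/a_t)] = 1.639 km/s.
Second burn Δv₂ = |v₂ − v_a| = 1.343 km/s.
Total Δv = Δv₁ + Δv₂ = 3.485 km/s.

Δv = 3.485 km/s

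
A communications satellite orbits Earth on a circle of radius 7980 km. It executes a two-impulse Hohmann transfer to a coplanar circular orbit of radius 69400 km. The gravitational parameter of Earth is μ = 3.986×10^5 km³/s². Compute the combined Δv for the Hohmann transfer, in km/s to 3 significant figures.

Δv = 3.71 km/s

The Hohmann ellipse has a_t = (r₁ + r₂)/2 = 38690 km.
Circular speed at r₁: v₁ = √(μ/r₁) = √(3.986×10^5/7980) = 7.068 km/s.
Transfer-orbit speed at r₁ (v² = μ(2/r − 1/a)): v_p = √[μ(2/r₁ − 1/a_t)] = 9.466 km/s.
First burn Δv₁ = |v_p − v₁| = 2.398 km/s.
Circular speed at r₂: v₂ = √(μ/r₂) = 2.3966 km/s.
Transfer-orbit speed at r₂: v_a = √[μ(2/r₂ − 1/a_t)] = 1.0884 km/s.
Second burn Δv₂ = |v₂ − v_a| = 1.308 km/s.
Total Δv = Δv₁ + Δv₂ = 3.706 km/s.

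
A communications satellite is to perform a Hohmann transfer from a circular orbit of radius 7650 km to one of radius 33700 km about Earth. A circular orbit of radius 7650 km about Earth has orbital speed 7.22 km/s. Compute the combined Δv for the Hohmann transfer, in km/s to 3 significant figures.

From the circular-orbit relation v² = μ/r at r = 7650 km: μ = v²r = (7.22)² × 7650 = 3.98782×10^5 km³/s².
The Hohmann ellipse has a_t = (r₁ + r₂)/2 = 20675 km.
At r₁ the circular-orbit speed is v₁ = √(μ/r₁) = 7.220 km/s.
On the transfer ellipse at r₁, v² = μ(2/r − 1/a) gives v_p = √[μ(2/r₁ − 1/a_t)] = 9.218 km/s.
First burn Δv₁ = |v_p − v₁| = 1.998 km/s.
At r₂, v₂ = √(μ/r₂) = 3.43996 km/s.
Transfer-orbit speed at r₂: v_a = √[μ(2/r₂ − 1/a_t)] = 2.09248 km/s.
Second burn Δv₂ = |v₂ − v_a| = 1.347 km/s.
Δv = Δv₁ + Δv₂ = 1.998 + 1.347 = 3.345 km/s.

Δv = 3.35 km/s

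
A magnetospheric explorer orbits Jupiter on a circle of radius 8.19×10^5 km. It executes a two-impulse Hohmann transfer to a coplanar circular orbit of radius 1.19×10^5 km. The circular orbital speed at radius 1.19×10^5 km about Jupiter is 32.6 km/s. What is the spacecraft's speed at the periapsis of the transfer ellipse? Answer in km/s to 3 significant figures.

From the circular-orbit relation v² = μ/r at r = 1.19×10^5 km: μ = v²r = (32.6)² × 1.19×10^5 = 1.26468×10^8 km³/s².
Transfer-ellipse semi-major axis a_t = (r₁ + r₂)/2 = (8.190×10^5 + 1.190×10^5)/2 = 4.690×10^5 km.
The periapsis of the transfer ellipse is at r = 1.190×10^5 km.
From the vis-viva equation, v = √[μ(2/r − 1/a_t)] = 43.08 km/s.

v = 43.1 km/s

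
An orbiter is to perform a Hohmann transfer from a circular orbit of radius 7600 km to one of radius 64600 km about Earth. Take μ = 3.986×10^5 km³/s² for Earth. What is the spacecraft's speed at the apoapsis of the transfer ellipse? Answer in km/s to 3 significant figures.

v = 1.14 km/s

The Hohmann ellipse has a_t = (r₁ + r₂)/2 = 36100 km.
The apoapsis of the transfer ellipse is at r = 64600 km.
Vis-viva: v = √[μ(2/r − 1/a_t)] = √[3.986×10^5 × (2/64600 − 1/36100)] = 1.140 km/s.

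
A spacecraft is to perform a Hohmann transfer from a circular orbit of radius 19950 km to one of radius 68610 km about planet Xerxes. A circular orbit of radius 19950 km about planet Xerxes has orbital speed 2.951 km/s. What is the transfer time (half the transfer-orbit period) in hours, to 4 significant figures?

t = 19.51 hours

From the circular-orbit relation v² = μ/r at r = 19950 km: μ = v²r = (2.951)² × 19950 = 1.73733×10^5 km³/s².
Transfer-ellipse semi-major axis a_t = (r₁ + r₂)/2 = (19950 + 68610)/2 = 44280 km.
By Kepler's third law the transfer-orbit period is T = 2π√(a_t³/μ), so t = T/2 = 70230 s.
Converting: 70230 s ÷ 3600 s/hour = 19.51 hours.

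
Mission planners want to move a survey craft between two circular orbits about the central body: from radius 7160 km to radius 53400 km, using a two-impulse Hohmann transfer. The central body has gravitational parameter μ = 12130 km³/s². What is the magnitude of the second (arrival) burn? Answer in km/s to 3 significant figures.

Transfer-ellipse semi-major axis a_t = (r₁ + r₂)/2 = (7160 + 53400)/2 = 30280 km.
Circular speed at r = 53400 km: v_c = √(μ/r) = 0.4766 km/s.
Vis-viva on the transfer ellipse at r = 53400 km gives v_t = √[μ(2/r − 1/a_t)] = 0.2318 km/s.
Δv₂ = |v_t − v_c| = |0.2318 − 0.4766| = 0.2448 km/s.

Δv₂ = 0.245 km/s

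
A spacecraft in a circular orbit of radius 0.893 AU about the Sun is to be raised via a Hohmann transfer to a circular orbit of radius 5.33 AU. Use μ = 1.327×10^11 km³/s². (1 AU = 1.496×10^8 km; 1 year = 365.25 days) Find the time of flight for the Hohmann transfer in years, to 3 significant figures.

t = 2.74 years

In km: r₁ = 0.893 × 1.496×10^8 = 1.335928×10^8 km; r₂ = 5.33 × 1.496×10^8 = 7.97368×10^8 km.
Semi-major axis of the transfer orbit: a_t = (1.335928×10^8 + 7.97368×10^8)/2 = 4.654804×10^8 km.
Half the transfer-orbit period gives t = π√(a_t³/μ) = 8.661×10^7 s.
Converting: 8.661×10^7 s ÷ 3.15576×10^7 s/year (365.25 × 86400) = 2.74 years.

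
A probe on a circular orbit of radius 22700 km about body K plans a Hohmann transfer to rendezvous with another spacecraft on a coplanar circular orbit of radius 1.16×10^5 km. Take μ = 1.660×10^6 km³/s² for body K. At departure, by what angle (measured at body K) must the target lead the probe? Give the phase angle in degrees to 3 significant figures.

φ = 96.8°

The Hohmann ellipse has a_t = (r₁ + r₂)/2 = 69350 km.
The half-period of the transfer ellipse is t = π√(a_t³/μ) = 44531.3 s.
Target angular speed ω₂ = √(μ/r₂³) = 3.26112×10^-5 rad/s.
Angle swept by the target during transfer: ω₂·t = 1.45222 rad = 83.21°.
Arrival is 180° from departure on the ellipse, so φ = 180° − 83.21° = 96.8°.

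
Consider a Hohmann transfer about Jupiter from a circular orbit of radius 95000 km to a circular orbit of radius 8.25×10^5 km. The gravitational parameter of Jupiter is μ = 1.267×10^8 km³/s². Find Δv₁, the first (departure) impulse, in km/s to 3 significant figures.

Semi-major axis of the transfer orbit: a_t = (95000 + 8.250×10^5)/2 = 4.600×10^5 km.
On the circular orbit at r = 95000 km, v_c = √(μ/r) = 36.52 km/s.
Transfer-orbit speed at the same r (vis-viva, a = a_t): v_t = √[μ(2/r − 1/a_t)] = 48.91 km/s.
Δv₁ = |v_t − v_c| = |48.91 − 36.52| = 12.39 km/s.

Δv₁ = 12.4 km/s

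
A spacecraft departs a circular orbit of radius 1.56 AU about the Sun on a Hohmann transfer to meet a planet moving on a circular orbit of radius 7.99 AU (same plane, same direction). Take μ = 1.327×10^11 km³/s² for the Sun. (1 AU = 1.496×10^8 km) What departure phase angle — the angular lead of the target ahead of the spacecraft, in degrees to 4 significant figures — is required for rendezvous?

φ = 96.84°

In km: r₁ = 1.56 × 1.496×10^8 = 2.33376×10^8 km; r₂ = 7.99 × 1.496×10^8 = 1.195304×10^9 km.
Transfer-ellipse semi-major axis a_t = (r₁ + r₂)/2 = (2.33376×10^8 + 1.195304×10^9)/2 = 7.1434×10^8 km.
Transfer time t = π√(a_t³/μ) = 1.6465×10^8 s.
Target angular speed ω₂ = √(μ/r₂³) = 8.8149×10^-9 rad/s.
Angle swept by the target during transfer: ω₂·t = 1.4514 rad = 83.16°.
The spacecraft traverses 180° on the transfer ellipse, so the target must lead by 180° − 83.16° = 96.84°.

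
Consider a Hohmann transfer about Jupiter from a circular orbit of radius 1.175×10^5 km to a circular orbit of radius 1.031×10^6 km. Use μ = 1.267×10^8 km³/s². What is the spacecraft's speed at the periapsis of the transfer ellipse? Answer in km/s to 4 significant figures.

The Hohmann ellipse has a_t = (r₁ + r₂)/2 = 5.7425×10^5 km.
At periapsis, r = 1.175×10^5 km.
Applying v² = μ(2/r − 1/a_t): v = 44.00 km/s.

v = 44.00 km/s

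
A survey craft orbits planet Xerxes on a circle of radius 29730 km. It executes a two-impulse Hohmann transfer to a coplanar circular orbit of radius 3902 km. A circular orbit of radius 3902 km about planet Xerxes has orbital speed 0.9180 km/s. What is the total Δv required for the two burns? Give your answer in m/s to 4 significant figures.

From the circular-orbit relation v² = μ/r at r = 3902 km: μ = v²r = (0.9180)² × 3902 = 3288.31 km³/s².
Semi-major axis of the transfer orbit: a_t = (29730 + 3902)/2 = 16816 km.
Circular speed at r₁: v₁ = √(μ/r₁) = √(3288.31/29730) = 0.3326 km/s.
On the transfer ellipse at r₁, vis-viva gives v_a = √[μ(2/r₁ − 1/a_t)] = 0.1602 km/s.
First burn Δv₁ = |v_a − v₁| = 0.1724 km/s.
At r₂, v₂ = √(μ/r₂) = 0.91800 km/s.
Transfer-orbit speed at r₂: v_p = √[μ(2/r₂ − 1/a_t)] = 1.2206 km/s.
Second burn Δv₂ = |v₂ − v_p| = 0.3026 km/s.
Δv = Δv₁ + Δv₂ = 0.1724 + 0.3026 = 0.4750 km/s.

Δv = 475.0 m/s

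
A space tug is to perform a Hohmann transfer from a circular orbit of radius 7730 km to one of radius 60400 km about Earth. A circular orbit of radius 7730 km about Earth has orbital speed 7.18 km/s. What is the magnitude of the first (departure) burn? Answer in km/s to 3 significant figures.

From the circular-orbit relation v² = μ/r at r = 7730 km: μ = v²r = (7.18)² × 7730 = 3.98500×10^5 km³/s².
The Hohmann ellipse has a_t = (r₁ + r₂)/2 = 34065 km.
Circular speed at r = 7730 km: v_c = √(μ/r) = 7.180 km/s.
Transfer-orbit speed at the same r (vis-viva, a = a_t): v_t = √[μ(2/r − 1/a_t)] = 9.561 km/s.
Δv₁ = |v_t − v_c| = |9.561 − 7.180| = 2.381 km/s.

Δv₁ = 2.38 km/s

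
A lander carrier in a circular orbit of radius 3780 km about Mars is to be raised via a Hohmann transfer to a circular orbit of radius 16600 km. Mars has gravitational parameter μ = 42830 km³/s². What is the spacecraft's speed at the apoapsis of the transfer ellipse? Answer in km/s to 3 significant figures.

v = 0.978 km/s

The Hohmann ellipse has a_t = (r₁ + r₂)/2 = 10190 km.
At apoapsis, r = 16600 km.
Vis-viva: v = √[μ(2/r − 1/a_t)] = √[42830 × (2/16600 − 1/10190)] = 0.9783 km/s.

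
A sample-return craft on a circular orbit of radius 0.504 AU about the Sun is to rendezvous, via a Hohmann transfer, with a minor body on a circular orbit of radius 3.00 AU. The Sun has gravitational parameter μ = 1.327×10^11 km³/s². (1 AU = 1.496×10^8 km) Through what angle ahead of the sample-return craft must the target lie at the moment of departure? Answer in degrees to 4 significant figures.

In km: r₁ = 0.504 × 1.496×10^8 = 7.53984×10^7 km; r₂ = 3.00 × 1.496×10^8 = 4.488×10^8 km.
Semi-major axis of the transfer orbit: a_t = (7.53984×10^7 + 4.488×10^8)/2 = 2.620992×10^8 km.
The half-period of the transfer ellipse is t = π√(a_t³/μ) = 3.659×10^7 s.
Target angular speed ω₂ = √(μ/r₂³) = 3.831×10^-8 rad/s.
Angle swept by the target during transfer: ω₂·t = 1.402 rad = 80.33°.
Arrival is 180° from departure on the ellipse, so φ = 180° − 80.33° = 99.67°.

φ = 99.67°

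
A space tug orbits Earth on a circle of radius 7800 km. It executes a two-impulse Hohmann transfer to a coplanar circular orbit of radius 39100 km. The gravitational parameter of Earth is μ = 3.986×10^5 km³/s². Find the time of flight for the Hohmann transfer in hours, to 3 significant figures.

Transfer-ellipse semi-major axis a_t = (r₁ + r₂)/2 = (7800 + 39100)/2 = 23450 km.
Half the transfer-orbit period gives t = π√(a_t³/μ) = 17870 s.
Converting: 17870 s ÷ 3600 s/hour = 4.96 hours.

t = 4.96 hours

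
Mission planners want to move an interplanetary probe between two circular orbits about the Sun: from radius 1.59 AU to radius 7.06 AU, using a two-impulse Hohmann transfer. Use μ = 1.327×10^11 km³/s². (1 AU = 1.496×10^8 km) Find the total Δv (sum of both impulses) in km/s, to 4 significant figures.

In km: r₁ = 1.59 × 1.496×10^8 = 2.37864×10^8 km; r₂ = 7.06 × 1.496×10^8 = 1.056176×10^9 km.
Semi-major axis of the transfer orbit: a_t = (2.37864×10^8 + 1.056176×10^9)/2 = 6.4702×10^8 km.
At r₁ the circular-orbit speed is v₁ = √(μ/r₁) = 23.6195 km/s.
Transfer-orbit speed at r₁ (vis-viva equation): v_p = √[μ(2/r₁ − 1/a_t)] = 30.1773 km/s.
First burn Δv₁ = |v_p − v₁| = 6.558 km/s.
Circular speed at r₂: v₂ = √(μ/r₂) = 11.209 km/s.
Transfer-orbit speed at r₂: v_a = √[μ(2/r₂ − 1/a_t)] = 6.7963 km/s.
Second burn Δv₂ = |v₂ − v_a| = 4.413 km/s.
Δv = Δv₁ + Δv₂ = 6.558 + 4.413 = 10.97 km/s.

Δv = 10.97 km/s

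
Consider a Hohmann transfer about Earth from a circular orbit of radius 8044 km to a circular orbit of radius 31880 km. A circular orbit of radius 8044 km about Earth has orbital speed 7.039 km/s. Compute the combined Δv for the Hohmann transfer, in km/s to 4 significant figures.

From the circular-orbit relation v² = μ/r at r = 8044 km: μ = v²r = (7.039)² × 8044 = 3.98560×10^5 km³/s².
Semi-major axis of the transfer orbit: a_t = (8044 + 31880)/2 = 19962 km.
At r₁ the circular-orbit speed is v₁ = √(μ/r₁) = 7.0390 km/s.
Transfer-orbit speed at r₁ (vis-viva equation): v_p = √[μ(2/r₁ − 1/a_t)] = 8.8955 km/s.
First burn Δv₁ = |v_p − v₁| = 1.8565 km/s.
At r₂, v₂ = √(μ/r₂) = 3.5358 km/s.
Transfer-orbit speed at r₂: v_a = √[μ(2/r₂ − 1/a_t)] = 2.2445 km/s.
Second burn Δv₂ = |v₂ − v_a| = 1.2913 km/s.
Total Δv = Δv₁ + Δv₂ = 3.148 km/s.

Δv = 3.148 km/s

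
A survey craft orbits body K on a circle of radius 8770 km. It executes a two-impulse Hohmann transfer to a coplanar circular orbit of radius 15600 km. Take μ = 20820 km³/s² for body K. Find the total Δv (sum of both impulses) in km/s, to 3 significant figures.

Semi-major axis of the transfer orbit: a_t = (8770 + 15600)/2 = 12185 km.
At r₁ the circular-orbit speed is v₁ = √(μ/r₁) = 1.5408 km/s.
Transfer-orbit speed at r₁ (vis-viva equation): v_p = √[μ(2/r₁ − 1/a_t)] = 1.7434 km/s.
First burn Δv₁ = |v_p − v₁| = 0.2026 km/s.
Circular speed at r₂: v₂ = √(μ/r₂) = 1.1553 km/s.
Transfer-orbit speed at r₂: v_a = √[μ(2/r₂ − 1/a_t)] = 0.98009 km/s.
Second burn Δv₂ = |v₂ − v_a| = 0.1752 km/s.
Δv = Δv₁ + Δv₂ = 0.2026 + 0.1752 = 0.3778 km/s.

Δv = 0.378 km/s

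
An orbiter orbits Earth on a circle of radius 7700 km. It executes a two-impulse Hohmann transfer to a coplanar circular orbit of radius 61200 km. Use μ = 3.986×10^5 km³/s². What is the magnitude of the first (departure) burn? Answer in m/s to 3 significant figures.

Δv₁ = 2390 m/s

The Hohmann ellipse has a_t = (r₁ + r₂)/2 = 34450 km.
Circular speed at r = 7700 km: v_c = √(μ/r) = 7.195 km/s.
Transfer-orbit speed at the same r (vis-viva, a = a_t): v_t = √[μ(2/r − 1/a_t)] = 9.590 km/s.
Δv₁ = |v_t − v_c| = |9.590 − 7.195| = 2.395 km/s.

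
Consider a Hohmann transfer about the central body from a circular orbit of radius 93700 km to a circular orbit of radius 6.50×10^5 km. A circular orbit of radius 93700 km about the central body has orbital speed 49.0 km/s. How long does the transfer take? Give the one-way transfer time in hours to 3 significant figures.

t = 13.2 hours

From the circular-orbit relation v² = μ/r at r = 93700 km: μ = v²r = (49.0)² × 93700 = 2.24974×10^8 km³/s².
The Hohmann ellipse has a_t = (r₁ + r₂)/2 = 3.7185×10^5 km.
By Kepler's third law the transfer-orbit period is T = 2π√(a_t³/μ), so t = T/2 = 47490 s.
Converting: 47490 s ÷ 3600 s/hour = 13.2 hours.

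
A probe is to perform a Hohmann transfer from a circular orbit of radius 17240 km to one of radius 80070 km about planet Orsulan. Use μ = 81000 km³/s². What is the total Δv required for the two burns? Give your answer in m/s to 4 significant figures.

Δv = 1020 m/s

Semi-major axis of the transfer orbit: a_t = (17240 + 80070)/2 = 48655 km.
Circular speed at r₁: v₁ = √(μ/r₁) = √(81000/17240) = 2.16757 km/s.
On the transfer ellipse at r₁, v² = μ(2/r − 1/a) gives v_p = √[μ(2/r₁ − 1/a_t)] = 2.78064 km/s.
First burn Δv₁ = |v_p − v₁| = 0.6131 km/s.
At r₂, v₂ = √(μ/r₂) = 1.0058 km/s.
Transfer-orbit speed at r₂: v_a = √[μ(2/r₂ − 1/a_t)] = 0.59870 km/s.
Second burn Δv₂ = |v₂ − v_a| = 0.4071 km/s.
Δv = Δv₁ + Δv₂ = 0.6131 + 0.4071 = 1.020 km/s.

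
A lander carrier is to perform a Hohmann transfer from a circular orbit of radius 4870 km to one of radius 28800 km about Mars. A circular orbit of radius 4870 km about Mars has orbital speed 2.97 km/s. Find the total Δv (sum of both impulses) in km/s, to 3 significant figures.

Δv = 1.48 km/s

From the circular-orbit relation v² = μ/r at r = 4870 km: μ = v²r = (2.97)² × 4870 = 42957.8 km³/s².
Transfer-ellipse semi-major axis a_t = (r₁ + r₂)/2 = (4870 + 28800)/2 = 16835 km.
Circular speed at r₁: v₁ = √(μ/r₁) = √(42957.8/4870) = 2.9700 km/s.
On the transfer ellipse at r₁, vis-viva equation gives v_p = √[μ(2/r₁ − 1/a_t)] = 3.8846 km/s.
First burn Δv₁ = |v_p − v₁| = 0.9146 km/s.
Circular speed at r₂: v₂ = √(μ/r₂) = 1.2213 km/s.
Transfer-orbit speed at r₂: v_a = √[μ(2/r₂ − 1/a_t)] = 0.65687 km/s.
Second burn Δv₂ = |v₂ − v_a| = 0.5644 km/s.
Δv = Δv₁ + Δv₂ = 0.9146 + 0.5644 = 1.479 km/s.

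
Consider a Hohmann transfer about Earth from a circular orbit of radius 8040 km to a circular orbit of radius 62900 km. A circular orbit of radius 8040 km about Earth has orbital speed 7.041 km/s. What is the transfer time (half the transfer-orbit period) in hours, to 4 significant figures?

t = 9.234 hours

From the circular-orbit relation v² = μ/r at r = 8040 km: μ = v²r = (7.041)² × 8040 = 3.98588×10^5 km³/s².
Transfer-ellipse semi-major axis a_t = (r₁ + r₂)/2 = (8040 + 62900)/2 = 35470 km.
Transfer time t = π√(a_t³/μ) = π√((35470)³ / 3.98588×10^5) = 33241 s.
Converting: 33241 s ÷ 3600 s/hour = 9.234 hours.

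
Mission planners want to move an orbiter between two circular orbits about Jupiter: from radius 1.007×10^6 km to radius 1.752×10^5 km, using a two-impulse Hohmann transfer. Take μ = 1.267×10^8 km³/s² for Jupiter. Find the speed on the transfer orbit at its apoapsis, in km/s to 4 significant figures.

Semi-major axis of the transfer orbit: a_t = (1.007×10^6 + 1.752×10^5)/2 = 5.911×10^5 km.
At apoapsis, r = 1.007×10^6 km.
From the vis-viva equation, v = √[μ(2/r − 1/a_t)] = 6.107 km/s.

v = 6.107 km/s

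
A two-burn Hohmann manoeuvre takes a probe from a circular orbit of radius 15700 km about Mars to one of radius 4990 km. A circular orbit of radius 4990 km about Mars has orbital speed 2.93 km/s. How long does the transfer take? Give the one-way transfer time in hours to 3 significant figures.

From the circular-orbit relation v² = μ/r at r = 4990 km: μ = v²r = (2.93)² × 4990 = 42838.7 km³/s².
The Hohmann ellipse has a_t = (r₁ + r₂)/2 = 10345 km.
By Kepler's third law the transfer-orbit period is T = 2π√(a_t³/μ), so t = T/2 = 15970 s.
Converting: 15970 s ÷ 3600 s/hour = 4.44 hours.

t = 4.44 hours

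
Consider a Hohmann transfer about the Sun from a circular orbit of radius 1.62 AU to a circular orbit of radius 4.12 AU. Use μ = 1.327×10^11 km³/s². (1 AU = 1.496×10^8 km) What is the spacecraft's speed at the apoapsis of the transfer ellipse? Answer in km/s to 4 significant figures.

In km: r₁ = 1.62 × 1.496×10^8 = 2.42352×10^8 km; r₂ = 4.12 × 1.496×10^8 = 6.16352×10^8 km.
The Hohmann ellipse has a_t = (r₁ + r₂)/2 = 4.29352×10^8 km.
At apoapsis, r = 6.16352×10^8 km.
Applying v² = μ(2/r − 1/a_t): v = 11.02 km/s.

v = 11.02 km/s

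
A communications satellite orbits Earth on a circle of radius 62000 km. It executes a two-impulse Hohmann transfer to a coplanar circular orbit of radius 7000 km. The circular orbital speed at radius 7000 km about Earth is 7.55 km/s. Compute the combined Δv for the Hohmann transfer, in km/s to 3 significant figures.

Δv = 3.97 km/s

From the circular-orbit relation v² = μ/r at r = 7000 km: μ = v²r = (7.55)² × 7000 = 3.99018×10^5 km³/s².
Transfer-ellipse semi-major axis a_t = (r₁ + r₂)/2 = (62000 + 7000)/2 = 34500 km.
At r₁ the circular-orbit speed is v₁ = √(μ/r₁) = 2.537 km/s.
Transfer-orbit speed at r₁ (vis-viva): v_a = √[μ(2/r₁ − 1/a_t)] = 1.143 km/s.
First burn Δv₁ = |v_a − v₁| = 1.394 km/s.
Circular speed at r₂: v₂ = √(μ/r₂) = 7.5500 km/s.
Transfer-orbit speed at r₂: v_p = √[μ(2/r₂ − 1/a_t)] = 10.121 km/s.
Second burn Δv₂ = |v₂ − v_p| = 2.571 km/s.
Δv = Δv₁ + Δv₂ = 1.394 + 2.571 = 3.965 km/s.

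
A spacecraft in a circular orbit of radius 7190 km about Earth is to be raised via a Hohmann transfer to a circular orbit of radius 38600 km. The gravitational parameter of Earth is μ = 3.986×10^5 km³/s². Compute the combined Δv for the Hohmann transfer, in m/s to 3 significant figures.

Δv = 3630 m/s

Semi-major axis of the transfer orbit: a_t = (7190 + 38600)/2 = 22895 km.
At r₁ the circular-orbit speed is v₁ = √(μ/r₁) = 7.446 km/s.
On the transfer ellipse at r₁, vis-viva equation gives v_p = √[μ(2/r₁ − 1/a_t)] = 9.668 km/s.
First burn Δv₁ = |v_p − v₁| = 2.222 km/s.
Circular speed at r₂: v₂ = √(μ/r₂) = 3.2135 km/s.
Transfer-orbit speed at r₂: v_a = √[μ(2/r₂ − 1/a_t)] = 1.8008 km/s.
Second burn Δv₂ = |v₂ − v_a| = 1.413 km/s.
Δv = Δv₁ + Δv₂ = 2.222 + 1.413 = 3.635 km/s.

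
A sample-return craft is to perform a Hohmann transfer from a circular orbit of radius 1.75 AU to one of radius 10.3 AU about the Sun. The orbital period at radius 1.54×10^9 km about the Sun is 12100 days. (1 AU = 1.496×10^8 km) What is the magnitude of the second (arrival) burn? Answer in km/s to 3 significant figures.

From Kepler's third law T² = 4π²r³/μ at r = 1.54×10^9 km, T = 12100 days = 12100 × 86400 s = 1.04544×10^9 s: μ = 4π²r³/T² = 1.31924×10^11 km³/s².
In km: r₁ = 1.75 × 1.496×10^8 = 2.618×10^8 km; r₂ = 10.3 × 1.496×10^8 = 1.54088×10^9 km.
Transfer-ellipse semi-major axis a_t = (r₁ + r₂)/2 = (2.618×10^8 + 1.54088×10^9)/2 = 9.0134×10^8 km.
Circular speed at r = 1.54088×10^9 km: v_c = √(μ/r) = 9.253 km/s.
Vis-viva on the transfer ellipse at r = 1.54088×10^9 km gives v_t = √[μ(2/r − 1/a_t)] = 4.987 km/s.
Δv₂ = |v_t − v_c| = |4.987 − 9.253| = 4.266 km/s.

Δv₂ = 4.27 km/s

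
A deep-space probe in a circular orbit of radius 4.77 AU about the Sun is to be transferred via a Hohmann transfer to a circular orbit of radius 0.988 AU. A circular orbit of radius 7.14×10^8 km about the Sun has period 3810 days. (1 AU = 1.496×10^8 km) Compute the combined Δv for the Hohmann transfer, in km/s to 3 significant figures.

From Kepler's third law T² = 4π²r³/μ at r = 7.14×10^8 km, T = 3810 days = 3810 × 86400 s = 3.29184×10^8 s: μ = 4π²r³/T² = 1.32610×10^11 km³/s².
In km: r₁ = 4.77 × 1.496×10^8 = 7.13592×10^8 km; r₂ = 0.988 × 1.496×10^8 = 1.478048×10^8 km.
Transfer-ellipse semi-major axis a_t = (r₁ + r₂)/2 = (7.13592×10^8 + 1.478048×10^8)/2 = 4.306984×10^8 km.
At r₁ the circular-orbit speed is v₁ = √(μ/r₁) = 13.632 km/s.
On the transfer ellipse at r₁, vis-viva gives v_a = √[μ(2/r₁ − 1/a_t)] = 7.9858 km/s.
First burn Δv₁ = |v_a − v₁| = 5.646 km/s.
At r₂, v₂ = √(μ/r₂) = 29.953 km/s.
Transfer-orbit speed at r₂: v_p = √[μ(2/r₂ − 1/a_t)] = 38.555 km/s.
Second burn Δv₂ = |v₂ − v_p| = 8.602 km/s.
Δv = Δv₁ + Δv₂ = 5.646 + 8.602 = 14.25 km/s.

Δv = 14.2 km/s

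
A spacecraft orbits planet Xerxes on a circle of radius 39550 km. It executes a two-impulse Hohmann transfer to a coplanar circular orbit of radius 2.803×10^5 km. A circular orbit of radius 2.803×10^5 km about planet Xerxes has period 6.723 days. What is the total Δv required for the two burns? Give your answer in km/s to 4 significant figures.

Δv = 4.139 km/s

From Kepler's third law T² = 4π²r³/μ at r = 2.803×10^5 km, T = 6.723 days = 6.723 × 86400 s = 5.808672×10^5 s: μ = 4π²r³/T² = 2.57677×10^6 km³/s².
Semi-major axis of the transfer orbit: a_t = (39550 + 2.803×10^5)/2 = 1.59925×10^5 km.
Circular speed at r₁: v₁ = √(μ/r₁) = √(2.57677×10^6/39550) = 8.07169 km/s.
Transfer-orbit speed at r₁ (v² = μ(2/r − 1/a)): v_p = √[μ(2/r₁ − 1/a_t)] = 10.6861 km/s.
First burn Δv₁ = |v_p − v₁| = 2.6144 km/s.
At r₂, v₂ = √(μ/r₂) = 3.0320 km/s.
Transfer-orbit speed at r₂: v_a = √[μ(2/r₂ − 1/a_t)] = 1.5078 km/s.
Second burn Δv₂ = |v₂ − v_a| = 1.5242 km/s.
Δv = Δv₁ + Δv₂ = 2.6144 + 1.5242 = 4.139 km/s.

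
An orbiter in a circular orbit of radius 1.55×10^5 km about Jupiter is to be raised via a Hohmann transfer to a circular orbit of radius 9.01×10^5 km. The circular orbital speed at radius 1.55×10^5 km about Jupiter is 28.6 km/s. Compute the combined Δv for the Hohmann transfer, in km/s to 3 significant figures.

Δv = 14.2 km/s

From the circular-orbit relation v² = μ/r at r = 1.55×10^5 km: μ = v²r = (28.6)² × 1.55×10^5 = 1.26784×10^8 km³/s².
Semi-major axis of the transfer orbit: a_t = (1.550×10^5 + 9.010×10^5)/2 = 5.280×10^5 km.
Circular speed at r₁: v₁ = √(μ/r₁) = √(1.26784×10^8/1.550×10^5) = 28.6000 km/s.
Transfer-orbit speed at r₁ (vis-viva equation): v_p = √[μ(2/r₁ − 1/a_t)] = 37.3604 km/s.
First burn Δv₁ = |v_p − v₁| = 8.7604 km/s.
Circular speed at r₂: v₂ = √(μ/r₂) = 11.86232 km/s.
Transfer-orbit speed at r₂: v_a = √[μ(2/r₂ − 1/a_t)] = 6.427149 km/s.
Second burn Δv₂ = |v₂ − v_a| = 5.4352 km/s.
Δv = Δv₁ + Δv₂ = 8.7604 + 5.4352 = 14.20 km/s.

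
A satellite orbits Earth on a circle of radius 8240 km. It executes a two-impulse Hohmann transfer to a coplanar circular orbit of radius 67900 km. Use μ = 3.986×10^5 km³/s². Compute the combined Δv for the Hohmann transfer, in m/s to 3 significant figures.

Δv = 3630 m/s

Semi-major axis of the transfer orbit: a_t = (8240 + 67900)/2 = 38070 km.
At r₁ the circular-orbit speed is v₁ = √(μ/r₁) = 6.95513 km/s.
On the transfer ellipse at r₁, v² = μ(2/r − 1/a) gives v_p = √[μ(2/r₁ − 1/a_t)] = 9.28856 km/s.
First burn Δv₁ = |v_p − v₁| = 2.333 km/s.
At r₂, v₂ = √(μ/r₂) = 2.423 km/s.
Transfer-orbit speed at r₂: v_a = √[μ(2/r₂ − 1/a_t)] = 1.127 km/s.
Second burn Δv₂ = |v₂ − v_a| = 1.296 km/s.
Total Δv = Δv₁ + Δv₂ = 3.629 km/s.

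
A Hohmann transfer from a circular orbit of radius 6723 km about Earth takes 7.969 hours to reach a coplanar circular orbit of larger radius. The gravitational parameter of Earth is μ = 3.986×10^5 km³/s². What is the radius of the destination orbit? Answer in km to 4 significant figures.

Transfer time t = 7.969 hours = 28688.4 s, and t = π√(a_t³/μ).
So a_t = (μ t²/π²)^(1/3) = (3.986×10^5 × (28688.4)² / π²)^(1/3) = 32153 km.
Since a_t = (r₁ + r₂)/2, r₂ = 2a_t − r₁ = 2×32153 − 6723 = 57583 km.

r₂ = 57580 km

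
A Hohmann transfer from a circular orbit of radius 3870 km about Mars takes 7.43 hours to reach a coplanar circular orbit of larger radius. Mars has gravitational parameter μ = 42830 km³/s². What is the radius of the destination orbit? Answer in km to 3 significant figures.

Transfer time t = 7.43 hours = 26748 s, and t = π√(a_t³/μ).
So a_t = (μ t²/π²)^(1/3) = (42830 × (26748)² / π²)^(1/3) = 14588 km.
Since a_t = (r₁ + r₂)/2, r₂ = 2a_t − r₁ = 2×14588 − 3870 = 25306 km.

r₂ = 25300 km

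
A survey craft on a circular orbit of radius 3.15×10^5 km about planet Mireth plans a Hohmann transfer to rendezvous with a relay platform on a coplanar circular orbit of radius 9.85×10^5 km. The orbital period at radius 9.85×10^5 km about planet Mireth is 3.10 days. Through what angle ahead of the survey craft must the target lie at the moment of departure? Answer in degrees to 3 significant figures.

φ = 83.5°

From Kepler's third law T² = 4π²r³/μ at r = 9.85×10^5 km, T = 3.10 days = 3.10 × 86400 s = 2.6784×10^5 s: μ = 4π²r³/T² = 5.25917×10^8 km³/s².
Transfer-ellipse semi-major axis a_t = (r₁ + r₂)/2 = (3.150×10^5 + 9.850×10^5)/2 = 6.500×10^5 km.
The half-period of the transfer ellipse is t = π√(a_t³/μ) = 71790 s.
Target angular speed ω₂ = √(μ/r₂³) = 2.346×10^-5 rad/s.
Angle swept by the target during transfer: ω₂·t = 1.684 rad = 96.49°.
Arrival is 180° from departure on the ellipse, so φ = 180° − 96.49° = 83.5°.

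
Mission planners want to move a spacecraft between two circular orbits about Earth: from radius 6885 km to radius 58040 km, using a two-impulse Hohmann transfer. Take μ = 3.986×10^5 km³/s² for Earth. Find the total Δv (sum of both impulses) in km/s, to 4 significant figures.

Transfer-ellipse semi-major axis a_t = (r₁ + r₂)/2 = (6885 + 58040)/2 = 32462.5 km.
At r₁ the circular-orbit speed is v₁ = √(μ/r₁) = 7.6088 km/s.
Transfer-orbit speed at r₁ (v² = μ(2/r − 1/a)): v_p = √[μ(2/r₁ − 1/a_t)] = 10.174 km/s.
First burn Δv₁ = |v_p − v₁| = 2.565 km/s.
At r₂, v₂ = √(μ/r₂) = 2.621 km/s.
Transfer-orbit speed at r₂: v_a = √[μ(2/r₂ − 1/a_t)] = 1.207 km/s.
Second burn Δv₂ = |v₂ − v_a| = 1.414 km/s.
Total Δv = Δv₁ + Δv₂ = 3.979 km/s.

Δv = 3.979 km/s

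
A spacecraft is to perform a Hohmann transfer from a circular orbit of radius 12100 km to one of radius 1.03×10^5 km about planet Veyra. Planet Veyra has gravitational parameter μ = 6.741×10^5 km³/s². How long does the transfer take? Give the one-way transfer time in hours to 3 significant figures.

Transfer-ellipse semi-major axis a_t = (r₁ + r₂)/2 = (12100 + 1.030×10^5)/2 = 57550 km.
Transfer time t = π√(a_t³/μ) = π√((57550)³ / 6.741×10^5) = 52830 s.
Converting: 52830 s ÷ 3600 s/hour = 14.7 hours.

t = 14.7 hours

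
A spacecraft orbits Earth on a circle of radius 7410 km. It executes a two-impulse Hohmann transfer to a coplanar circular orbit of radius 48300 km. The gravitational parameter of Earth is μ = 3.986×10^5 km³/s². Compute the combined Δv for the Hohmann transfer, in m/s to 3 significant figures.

Δv = 3710 m/s

The Hohmann ellipse has a_t = (r₁ + r₂)/2 = 27855 km.
Circular speed at r₁: v₁ = √(μ/r₁) = √(3.986×10^5/7410) = 7.334 km/s.
Transfer-orbit speed at r₁ (vis-viva equation): v_p = √[μ(2/r₁ − 1/a_t)] = 9.658 km/s.
First burn Δv₁ = |v_p − v₁| = 2.324 km/s.
Circular speed at r₂: v₂ = √(μ/r₂) = 2.873 km/s.
Transfer-orbit speed at r₂: v_a = √[μ(2/r₂ − 1/a_t)] = 1.482 km/s.
Second burn Δv₂ = |v₂ − v_a| = 1.391 km/s.
Total Δv = Δv₁ + Δv₂ = 3.715 km/s.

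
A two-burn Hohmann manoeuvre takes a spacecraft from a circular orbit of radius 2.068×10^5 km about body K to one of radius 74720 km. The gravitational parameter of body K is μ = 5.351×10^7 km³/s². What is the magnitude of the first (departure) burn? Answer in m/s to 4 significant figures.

The Hohmann ellipse has a_t = (r₁ + r₂)/2 = 1.4076×10^5 km.
On the circular orbit at r = 2.068×10^5 km, v_c = √(μ/r) = 16.086 km/s.
Transfer-orbit speed at the same r (vis-viva, a = a_t): v_t = √[μ(2/r − 1/a_t)] = 11.720 km/s.
Δv₁ = |v_t − v_c| = |11.720 − 16.086| = 4.366 km/s.

Δv₁ = 4366 m/s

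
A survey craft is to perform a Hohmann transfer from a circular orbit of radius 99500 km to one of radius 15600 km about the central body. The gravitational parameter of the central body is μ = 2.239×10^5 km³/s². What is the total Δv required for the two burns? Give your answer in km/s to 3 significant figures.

Δv = 1.91 km/s

The Hohmann ellipse has a_t = (r₁ + r₂)/2 = 57550 km.
At r₁ the circular-orbit speed is v₁ = √(μ/r₁) = 1.5001 km/s.
Transfer-orbit speed at r₁ (v² = μ(2/r − 1/a)): v_a = √[μ(2/r₁ − 1/a_t)] = 0.78101 km/s.
First burn Δv₁ = |v_a − v₁| = 0.7191 km/s.
At r₂, v₂ = √(μ/r₂) = 3.788 km/s.
Transfer-orbit speed at r₂: v_p = √[μ(2/r₂ − 1/a_t)] = 4.981 km/s.
Second burn Δv₂ = |v₂ − v_p| = 1.193 km/s.
Total Δv = Δv₁ + Δv₂ = 1.912 km/s.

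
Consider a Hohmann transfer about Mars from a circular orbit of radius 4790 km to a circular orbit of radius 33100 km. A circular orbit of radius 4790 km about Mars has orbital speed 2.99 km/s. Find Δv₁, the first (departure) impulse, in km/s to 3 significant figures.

From the circular-orbit relation v² = μ/r at r = 4790 km: μ = v²r = (2.99)² × 4790 = 42823.1 km³/s².
The Hohmann ellipse has a_t = (r₁ + r₂)/2 = 18945 km.
On the circular orbit at r = 4790 km, v_c = √(μ/r) = 2.9900 km/s.
Transfer-orbit speed at the same r (vis-viva, a = a_t): v_t = √[μ(2/r − 1/a_t)] = 3.9522 km/s.
Δv₁ = |v_t − v_c| = |3.9522 − 2.9900| = 0.9622 km/s.

Δv₁ = 0.962 km/s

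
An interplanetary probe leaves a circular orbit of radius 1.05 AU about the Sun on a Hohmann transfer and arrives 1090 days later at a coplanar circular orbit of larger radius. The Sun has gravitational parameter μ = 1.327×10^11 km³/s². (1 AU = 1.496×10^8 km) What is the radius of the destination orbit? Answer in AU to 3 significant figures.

r₂ = 5.53 AU

In km: r₁ = 1.05 × 1.496×10^8 = 1.5708×10^8 km.
Transfer time t = 1090 days = 9.4176×10^7 s, and t = π√(a_t³/μ).
So a_t = (μ t²/π²)^(1/3) = (1.327×10^11 × (9.4176×10^7)² / π²)^(1/3) = 4.9221×10^8 km.
Since a_t = (r₁ + r₂)/2, r₂ = 2a_t − r₁ = 2×4.9221×10^8 − 1.5708×10^8 = 8.2734×10^8 km.
In AU: r₂ = 8.2734×10^8 / 1.496×10^8 = 5.53 AU.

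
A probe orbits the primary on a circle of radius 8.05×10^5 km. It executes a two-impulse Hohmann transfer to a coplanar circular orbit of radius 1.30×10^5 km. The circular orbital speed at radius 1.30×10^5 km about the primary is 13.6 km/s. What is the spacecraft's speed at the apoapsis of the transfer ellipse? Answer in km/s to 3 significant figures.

v = 2.88 km/s

From the circular-orbit relation v² = μ/r at r = 1.30×10^5 km: μ = v²r = (13.6)² × 1.30×10^5 = 2.40448×10^7 km³/s².
Semi-major axis of the transfer orbit: a_t = (8.050×10^5 + 1.300×10^5)/2 = 4.675×10^5 km.
At apoapsis, r = 8.050×10^5 km.
Applying v² = μ(2/r − 1/a_t): v = 2.882 km/s.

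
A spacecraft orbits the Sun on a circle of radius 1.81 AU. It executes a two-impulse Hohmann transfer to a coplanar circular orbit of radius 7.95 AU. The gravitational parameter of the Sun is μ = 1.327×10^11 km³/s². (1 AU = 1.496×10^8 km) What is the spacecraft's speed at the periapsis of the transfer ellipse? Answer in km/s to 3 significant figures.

In km: r₁ = 1.81 × 1.496×10^8 = 2.70776×10^8 km; r₂ = 7.95 × 1.496×10^8 = 1.18932×10^9 km.
Transfer-ellipse semi-major axis a_t = (r₁ + r₂)/2 = (2.70776×10^8 + 1.18932×10^9)/2 = 7.30048×10^8 km.
At periapsis, r = 2.70776×10^8 km.
From the vis-viva equation, v = √[μ(2/r − 1/a_t)] = 28.26 km/s.

v = 28.3 km/s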